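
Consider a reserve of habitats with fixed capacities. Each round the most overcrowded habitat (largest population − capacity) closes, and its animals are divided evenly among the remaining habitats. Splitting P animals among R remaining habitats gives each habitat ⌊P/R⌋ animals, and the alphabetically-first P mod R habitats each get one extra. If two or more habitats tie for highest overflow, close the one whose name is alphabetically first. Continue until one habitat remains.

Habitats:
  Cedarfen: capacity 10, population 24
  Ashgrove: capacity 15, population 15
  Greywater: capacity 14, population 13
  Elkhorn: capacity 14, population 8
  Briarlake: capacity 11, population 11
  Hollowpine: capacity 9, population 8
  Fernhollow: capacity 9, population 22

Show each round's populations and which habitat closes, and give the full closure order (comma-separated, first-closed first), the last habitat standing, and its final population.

Round 1: Ashgrove=15 Briarlake=11 Cedarfen=24 Elkhorn=8 Fernhollow=22 Greywater=13 Hollowpine=8 → close Cedarfen (overflow 14)
  24÷6 = 4 each, +1 to first 0
Round 2: Ashgrove=19 Briarlake=15 Elkhorn=12 Fernhollow=26 Greywater=17 Hollowpine=12 → close Fernhollow (overflow 17)
  26÷5 = 5 each, +1 to first 1
Round 3: Ashgrove=25 Briarlake=20 Elkhorn=17 Greywater=22 Hollowpine=17 → close Ashgrove (overflow 10)
  25÷4 = 6 each, +1 to first 1
Round 4: Briarlake=27 Elkhorn=23 Greywater=28 Hollowpine=23 → close Briarlake (overflow 16)
  27÷3 = 9 each, +1 to first 0
Round 5: Elkhorn=32 Greywater=37 Hollowpine=32 → close Greywater (overflow 23)
  37÷2 = 18 each, +1 to first 1
Round 6: Elkhorn=51 Hollowpine=50 → close Hollowpine (overflow 41)
  50÷1 = 50 each, +1 to first 0

Closure order: Cedarfen, Fernhollow, Ashgrove, Briarlake, Greywater, Hollowpine
Last habitat: Elkhorn with 101 animals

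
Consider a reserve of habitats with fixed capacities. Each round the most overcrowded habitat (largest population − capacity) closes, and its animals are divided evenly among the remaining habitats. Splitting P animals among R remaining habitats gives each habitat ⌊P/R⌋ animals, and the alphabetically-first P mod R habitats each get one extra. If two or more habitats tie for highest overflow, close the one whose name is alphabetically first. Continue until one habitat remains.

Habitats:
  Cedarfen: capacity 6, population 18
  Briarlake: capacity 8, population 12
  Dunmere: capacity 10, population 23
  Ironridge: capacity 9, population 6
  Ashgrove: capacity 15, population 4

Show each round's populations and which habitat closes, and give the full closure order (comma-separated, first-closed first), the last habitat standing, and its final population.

Closure order: Dunmere, Cedarfen, Briarlake, Ironridge
Last habitat: Ashgrove with 63 animals

Round 1: Ashgrove=4 Briarlake=12 Cedarfen=18 Dunmere=23 Ironridge=6 → close Dunmere (overflow 13)
  23÷4 = 5 each, +1 to first 3
Round 2: Ashgrove=10 Briarlake=18 Cedarfen=24 Ironridge=11 → close Cedarfen (overflow 18)
  24÷3 = 8 each, +1 to first 0
Round 3: Ashgrove=18 Briarlake=26 Ironridge=19 → close Briarlake (overflow 18)
  26÷2 = 13 each, +1 to first 0
Round 4: Ashgrove=31 Ironridge=32 → close Ironridge (overflow 23)
  32÷1 = 32 each, +1 to first 0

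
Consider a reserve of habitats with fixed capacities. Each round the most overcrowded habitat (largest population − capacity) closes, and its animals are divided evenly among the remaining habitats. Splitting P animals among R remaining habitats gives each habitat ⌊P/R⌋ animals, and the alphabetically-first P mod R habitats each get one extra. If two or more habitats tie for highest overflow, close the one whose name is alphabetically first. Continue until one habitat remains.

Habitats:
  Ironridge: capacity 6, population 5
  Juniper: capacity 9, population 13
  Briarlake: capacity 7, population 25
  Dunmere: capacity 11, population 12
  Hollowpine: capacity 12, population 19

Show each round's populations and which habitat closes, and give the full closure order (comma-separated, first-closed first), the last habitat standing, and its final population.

Round 1: Briarlake=25 Dunmere=12 Hollowpine=19 Ironridge=5 Juniper=13 → close Briarlake (overflow 18)
  25÷4 = 6 each, +1 to first 1
Round 2: Dunmere=19 Hollowpine=25 Ironridge=11 Juniper=19 → close Hollowpine (overflow 13)
  25÷3 = 8 each, +1 to first 1
Round 3: Dunmere=28 Ironridge=19 Juniper=27 → close Juniper (overflow 18)
  27÷2 = 13 each, +1 to first 1
Round 4: Dunmere=42 Ironridge=32 → close Dunmere (overflow 31)
  42÷1 = 42 each, +1 to first 0

Closure order: Briarlake, Hollowpine, Juniper, Dunmere
Last habitat: Ironridge with 74 animals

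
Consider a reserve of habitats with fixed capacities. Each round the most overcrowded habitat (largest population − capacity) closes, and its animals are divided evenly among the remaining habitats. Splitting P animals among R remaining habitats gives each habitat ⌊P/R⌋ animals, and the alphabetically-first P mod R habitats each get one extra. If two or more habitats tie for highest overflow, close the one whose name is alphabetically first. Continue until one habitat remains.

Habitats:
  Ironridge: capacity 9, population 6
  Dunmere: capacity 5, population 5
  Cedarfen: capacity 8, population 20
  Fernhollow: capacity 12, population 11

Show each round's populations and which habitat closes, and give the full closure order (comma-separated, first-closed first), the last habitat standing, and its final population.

Closure order: Cedarfen, Dunmere, Fernhollow
Last habitat: Ironridge with 42 animals

Round 1: Cedarfen=20 Dunmere=5 Fernhollow=11 Ironridge=6 → close Cedarfen (overflow 12)
  20÷3 = 6 each, +1 to first 2
Round 2: Dunmere=12 Fernhollow=18 Ironridge=12 → close Dunmere (overflow 7)
  12÷2 = 6 each, +1 to first 0
Round 3: Fernhollow=24 Ironridge=18 → close Fernhollow (overflow 12)
  24÷1 = 24 each, +1 to first 0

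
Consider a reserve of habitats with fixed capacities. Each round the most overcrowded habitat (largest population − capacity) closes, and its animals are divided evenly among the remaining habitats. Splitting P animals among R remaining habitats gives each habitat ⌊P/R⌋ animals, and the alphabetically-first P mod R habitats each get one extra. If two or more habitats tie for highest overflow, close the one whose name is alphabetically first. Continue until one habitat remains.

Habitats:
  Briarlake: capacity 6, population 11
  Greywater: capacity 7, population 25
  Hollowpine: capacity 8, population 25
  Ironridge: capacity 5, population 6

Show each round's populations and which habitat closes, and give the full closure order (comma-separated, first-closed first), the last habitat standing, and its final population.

Round 1: Briarlake=11 Greywater=25 Hollowpine=25 Ironridge=6 → close Greywater (overflow 18)
  25÷3 = 8 each, +1 to first 1
Round 2: Briarlake=20 Hollowpine=33 Ironridge=14 → close Hollowpine (overflow 25)
  33÷2 = 16 each, +1 to first 1
Round 3: Briarlake=37 Ironridge=30 → close Briarlake (overflow 31)
  37÷1 = 37 each, +1 to first 0

Closure order: Greywater, Hollowpine, Briarlake
Last habitat: Ironridge with 67 animals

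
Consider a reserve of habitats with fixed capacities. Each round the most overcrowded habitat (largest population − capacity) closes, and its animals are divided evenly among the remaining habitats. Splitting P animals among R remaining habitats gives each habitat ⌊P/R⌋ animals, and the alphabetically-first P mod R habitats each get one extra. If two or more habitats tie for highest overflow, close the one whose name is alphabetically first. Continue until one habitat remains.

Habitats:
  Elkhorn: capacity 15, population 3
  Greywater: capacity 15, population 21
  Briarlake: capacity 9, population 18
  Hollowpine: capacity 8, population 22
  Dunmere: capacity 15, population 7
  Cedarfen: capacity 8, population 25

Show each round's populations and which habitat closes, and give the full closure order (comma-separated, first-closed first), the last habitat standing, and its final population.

Closure order: Cedarfen, Hollowpine, Briarlake, Greywater, Dunmere
Last habitat: Elkhorn with 96 animals

Round 1: Briarlake=18 Cedarfen=25 Dunmere=7 Elkhorn=3 Greywater=21 Hollowpine=22 → close Cedarfen (overflow 17)
  25÷5 = 5 each, +1 to first 0
Round 2: Briarlake=23 Dunmere=12 Elkhorn=8 Greywater=26 Hollowpine=27 → close Hollowpine (overflow 19)
  27÷4 = 6 each, +1 to first 3
Round 3: Briarlake=30 Dunmere=19 Elkhorn=15 Greywater=32 → close Briarlake (overflow 21)
  30÷3 = 10 each, +1 to first 0
Round 4: Dunmere=29 Elkhorn=25 Greywater=42 → close Greywater (overflow 27)
  42÷2 = 21 each, +1 to first 0
Round 5: Dunmere=50 Elkhorn=46 → close Dunmere (overflow 35)
  50÷1 = 50 each, +1 to first 0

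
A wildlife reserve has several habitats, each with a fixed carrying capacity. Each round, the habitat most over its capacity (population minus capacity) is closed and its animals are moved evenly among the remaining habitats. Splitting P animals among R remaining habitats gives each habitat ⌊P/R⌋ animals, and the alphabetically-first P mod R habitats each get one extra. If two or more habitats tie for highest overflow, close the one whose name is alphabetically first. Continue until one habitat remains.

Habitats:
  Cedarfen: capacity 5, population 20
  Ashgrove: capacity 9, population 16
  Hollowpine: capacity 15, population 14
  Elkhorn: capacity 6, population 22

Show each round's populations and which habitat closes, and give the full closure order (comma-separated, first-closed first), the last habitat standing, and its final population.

Round 1: Ashgrove=16 Cedarfen=20 Elkhorn=22 Hollowpine=14 → close Elkhorn (overflow 16)
  22÷3 = 7 each, +1 to first 1
Round 2: Ashgrove=24 Cedarfen=27 Hollowpine=21 → close Cedarfen (overflow 22)
  27÷2 = 13 each, +1 to first 1
Round 3: Ashgrove=38 Hollowpine=34 → close Ashgrove (overflow 29)
  38÷1 = 38 each, +1 to first 0

Closure order: Elkhorn, Cedarfen, Ashgrove
Last habitat: Hollowpine with 72 animals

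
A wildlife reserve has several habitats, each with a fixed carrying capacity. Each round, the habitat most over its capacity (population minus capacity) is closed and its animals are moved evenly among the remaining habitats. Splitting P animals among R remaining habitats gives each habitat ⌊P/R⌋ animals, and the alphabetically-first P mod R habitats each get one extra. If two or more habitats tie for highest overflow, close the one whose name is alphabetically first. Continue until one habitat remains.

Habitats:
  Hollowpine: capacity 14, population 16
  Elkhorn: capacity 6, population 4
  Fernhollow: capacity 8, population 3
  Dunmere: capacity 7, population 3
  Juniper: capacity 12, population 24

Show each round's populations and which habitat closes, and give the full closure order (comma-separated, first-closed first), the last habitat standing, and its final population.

Round 1: Dunmere=3 Elkhorn=4 Fernhollow=3 Hollowpine=16 Juniper=24 → close Juniper (overflow 12)
  24÷4 = 6 each, +1 to first 0
Round 2: Dunmere=9 Elkhorn=10 Fernhollow=9 Hollowpine=22 → close Hollowpine (overflow 8)
  22÷3 = 7 each, +1 to first 1
Round 3: Dunmere=17 Elkhorn=17 Fernhollow=16 → close Elkhorn (overflow 11)
  17÷2 = 8 each, +1 to first 1
Round 4: Dunmere=26 Fernhollow=24 → close Dunmere (overflow 19)
  26÷1 = 26 each, +1 to first 0

Closure order: Juniper, Hollowpine, Elkhorn, Dunmere
Last habitat: Fernhollow with 50 animals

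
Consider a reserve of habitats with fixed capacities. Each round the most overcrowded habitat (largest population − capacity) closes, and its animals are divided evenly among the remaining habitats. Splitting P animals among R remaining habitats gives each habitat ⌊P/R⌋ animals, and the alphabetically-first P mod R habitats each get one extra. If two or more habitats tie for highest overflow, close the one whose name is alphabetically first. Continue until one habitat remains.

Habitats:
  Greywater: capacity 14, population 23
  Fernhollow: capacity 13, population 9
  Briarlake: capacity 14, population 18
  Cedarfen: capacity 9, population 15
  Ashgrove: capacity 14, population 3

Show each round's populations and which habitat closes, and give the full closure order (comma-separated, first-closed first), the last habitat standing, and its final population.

Closure order: Greywater, Cedarfen, Briarlake, Fernhollow
Last habitat: Ashgrove with 68 animals

Round 1: Ashgrove=3 Briarlake=18 Cedarfen=15 Fernhollow=9 Greywater=23 → close Greywater (overflow 9)
  23÷4 = 5 each, +1 to first 3
Round 2: Ashgrove=9 Briarlake=24 Cedarfen=21 Fernhollow=14 → close Cedarfen (overflow 12)
  21÷3 = 7 each, +1 to first 0
Round 3: Ashgrove=16 Briarlake=31 Fernhollow=21 → close Briarlake (overflow 17)
  31÷2 = 15 each, +1 to first 1
Round 4: Ashgrove=32 Fernhollow=36 → close Fernhollow (overflow 23)
  36÷1 = 36 each, +1 to first 0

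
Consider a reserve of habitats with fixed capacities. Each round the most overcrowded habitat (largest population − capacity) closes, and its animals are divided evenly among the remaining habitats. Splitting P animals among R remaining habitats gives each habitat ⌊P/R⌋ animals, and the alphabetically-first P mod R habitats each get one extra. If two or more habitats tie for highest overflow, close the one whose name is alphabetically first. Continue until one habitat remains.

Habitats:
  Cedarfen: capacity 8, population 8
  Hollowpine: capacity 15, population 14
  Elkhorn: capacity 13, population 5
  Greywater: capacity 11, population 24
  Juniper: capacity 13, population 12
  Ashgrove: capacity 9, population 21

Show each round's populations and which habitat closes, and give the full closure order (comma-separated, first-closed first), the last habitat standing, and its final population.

Closure order: Greywater, Ashgrove, Cedarfen, Hollowpine, Juniper
Last habitat: Elkhorn with 84 animals

Round 1: Ashgrove=21 Cedarfen=8 Elkhorn=5 Greywater=24 Hollowpine=14 Juniper=12 → close Greywater (overflow 13)
  24÷5 = 4 each, +1 to first 4
Round 2: Ashgrove=26 Cedarfen=13 Elkhorn=10 Hollowpine=19 Juniper=16 → close Ashgrove (overflow 17)
  26÷4 = 6 each, +1 to first 2
Round 3: Cedarfen=20 Elkhorn=17 Hollowpine=25 Juniper=22 → close Cedarfen (overflow 12)
  20÷3 = 6 each, +1 to first 2
Round 4: Elkhorn=24 Hollowpine=32 Juniper=28 → close Hollowpine (overflow 17)
  32÷2 = 16 each, +1 to first 0
Round 5: Elkhorn=40 Juniper=44 → close Juniper (overflow 31)
  44÷1 = 44 each, +1 to first 0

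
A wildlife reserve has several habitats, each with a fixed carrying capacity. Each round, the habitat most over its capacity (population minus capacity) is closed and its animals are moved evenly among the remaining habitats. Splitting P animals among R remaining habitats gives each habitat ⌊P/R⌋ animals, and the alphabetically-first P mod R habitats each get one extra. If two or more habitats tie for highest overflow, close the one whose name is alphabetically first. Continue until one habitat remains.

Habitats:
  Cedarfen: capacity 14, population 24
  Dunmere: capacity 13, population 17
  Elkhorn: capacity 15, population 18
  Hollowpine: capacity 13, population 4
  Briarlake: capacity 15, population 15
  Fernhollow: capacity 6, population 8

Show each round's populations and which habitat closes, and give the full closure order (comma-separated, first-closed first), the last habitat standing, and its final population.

Round 1: Briarlake=15 Cedarfen=24 Dunmere=17 Elkhorn=18 Fernhollow=8 Hollowpine=4 → close Cedarfen (overflow 10)
  24÷5 = 4 each, +1 to first 4
Round 2: Briarlake=20 Dunmere=22 Elkhorn=23 Fernhollow=13 Hollowpine=8 → close Dunmere (overflow 9)
  22÷4 = 5 each, +1 to first 2
Round 3: Briarlake=26 Elkhorn=29 Fernhollow=18 Hollowpine=13 → close Elkhorn (overflow 14)
  29÷3 = 9 each, +1 to first 2
Round 4: Briarlake=36 Fernhollow=28 Hollowpine=22 → close Fernhollow (overflow 22)
  28÷2 = 14 each, +1 to first 0
Round 5: Briarlake=50 Hollowpine=36 → close Briarlake (overflow 35)
  50÷1 = 50 each, +1 to first 0

Closure order: Cedarfen, Dunmere, Elkhorn, Fernhollow, Briarlake
Last habitat: Hollowpine with 86 animals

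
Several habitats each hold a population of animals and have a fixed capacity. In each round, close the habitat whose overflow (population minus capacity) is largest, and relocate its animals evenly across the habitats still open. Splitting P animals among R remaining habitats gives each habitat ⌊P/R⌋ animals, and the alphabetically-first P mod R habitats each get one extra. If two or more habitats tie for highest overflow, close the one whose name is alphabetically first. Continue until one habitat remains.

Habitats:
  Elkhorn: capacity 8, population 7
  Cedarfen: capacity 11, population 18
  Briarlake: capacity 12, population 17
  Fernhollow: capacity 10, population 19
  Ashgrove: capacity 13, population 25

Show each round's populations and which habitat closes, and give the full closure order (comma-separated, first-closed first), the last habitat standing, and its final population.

Round 1: Ashgrove=25 Briarlake=17 Cedarfen=18 Elkhorn=7 Fernhollow=19 → close Ashgrove (overflow 12)
  25÷4 = 6 each, +1 to first 1
Round 2: Briarlake=24 Cedarfen=24 Elkhorn=13 Fernhollow=25 → close Fernhollow (overflow 15)
  25÷3 = 8 each, +1 to first 1
Round 3: Briarlake=33 Cedarfen=32 Elkhorn=21 → close Briarlake (overflow 21)
  33÷2 = 16 each, +1 to first 1
Round 4: Cedarfen=49 Elkhorn=37 → close Cedarfen (overflow 38)
  49÷1 = 49 each, +1 to first 0

Closure order: Ashgrove, Fernhollow, Briarlake, Cedarfen
Last habitat: Elkhorn with 86 animals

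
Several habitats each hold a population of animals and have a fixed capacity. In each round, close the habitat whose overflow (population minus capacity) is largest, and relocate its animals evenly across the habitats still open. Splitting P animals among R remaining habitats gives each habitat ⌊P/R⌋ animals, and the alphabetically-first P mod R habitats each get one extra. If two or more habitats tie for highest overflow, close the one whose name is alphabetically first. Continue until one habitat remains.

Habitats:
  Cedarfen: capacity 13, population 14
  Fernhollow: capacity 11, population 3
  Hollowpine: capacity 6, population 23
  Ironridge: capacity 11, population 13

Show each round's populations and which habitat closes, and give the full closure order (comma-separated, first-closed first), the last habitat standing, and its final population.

Round 1: Cedarfen=14 Fernhollow=3 Hollowpine=23 Ironridge=13 → close Hollowpine (overflow 17)
  23÷3 = 7 each, +1 to first 2
Round 2: Cedarfen=22 Fernhollow=11 Ironridge=20 → close Cedarfen (overflow 9)
  22÷2 = 11 each, +1 to first 0
Round 3: Fernhollow=22 Ironridge=31 → close Ironridge (overflow 20)
  31÷1 = 31 each, +1 to first 0

Closure order: Hollowpine, Cedarfen, Ironridge
Last habitat: Fernhollow with 53 animals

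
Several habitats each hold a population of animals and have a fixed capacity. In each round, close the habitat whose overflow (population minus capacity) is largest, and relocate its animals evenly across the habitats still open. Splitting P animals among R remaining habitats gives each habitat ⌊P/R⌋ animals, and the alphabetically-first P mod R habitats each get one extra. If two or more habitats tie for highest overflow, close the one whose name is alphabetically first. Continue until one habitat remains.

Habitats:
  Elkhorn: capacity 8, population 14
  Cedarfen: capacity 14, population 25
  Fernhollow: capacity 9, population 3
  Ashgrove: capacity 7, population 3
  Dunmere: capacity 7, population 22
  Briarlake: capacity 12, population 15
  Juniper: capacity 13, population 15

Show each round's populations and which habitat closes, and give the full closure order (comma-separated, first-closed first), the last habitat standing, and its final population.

Closure order: Dunmere, Cedarfen, Elkhorn, Briarlake, Juniper, Ashgrove
Last habitat: Fernhollow with 97 animals

Round 1: Ashgrove=3 Briarlake=15 Cedarfen=25 Dunmere=22 Elkhorn=14 Fernhollow=3 Juniper=15 → close Dunmere (overflow 15)
  22÷6 = 3 each, +1 to first 4
Round 2: Ashgrove=7 Briarlake=19 Cedarfen=29 Elkhorn=18 Fernhollow=6 Juniper=18 → close Cedarfen (overflow 15)
  29÷5 = 5 each, +1 to first 4
Round 3: Ashgrove=13 Briarlake=25 Elkhorn=24 Fernhollow=12 Juniper=23 → close Elkhorn (overflow 16)
  24÷4 = 6 each, +1 to first 0
Round 4: Ashgrove=19 Briarlake=31 Fernhollow=18 Juniper=29 → close Briarlake (overflow 19)
  31÷3 = 10 each, +1 to first 1
Round 5: Ashgrove=30 Fernhollow=28 Juniper=39 → close Juniper (overflow 26)
  39÷2 = 19 each, +1 to first 1
Round 6: Ashgrove=50 Fernhollow=47 → close Ashgrove (overflow 43)
  50÷1 = 50 each, +1 to first 0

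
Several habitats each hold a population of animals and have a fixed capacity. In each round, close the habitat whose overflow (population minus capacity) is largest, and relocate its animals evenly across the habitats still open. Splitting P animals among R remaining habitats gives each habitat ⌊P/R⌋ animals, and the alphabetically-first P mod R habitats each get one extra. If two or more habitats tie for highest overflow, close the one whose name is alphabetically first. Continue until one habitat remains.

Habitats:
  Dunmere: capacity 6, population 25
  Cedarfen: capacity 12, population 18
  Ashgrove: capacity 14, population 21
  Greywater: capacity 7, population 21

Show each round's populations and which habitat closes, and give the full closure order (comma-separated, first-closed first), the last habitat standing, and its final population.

Round 1: Ashgrove=21 Cedarfen=18 Dunmere=25 Greywater=21 → close Dunmere (overflow 19)
  25÷3 = 8 each, +1 to first 1
Round 2: Ashgrove=30 Cedarfen=26 Greywater=29 → close Greywater (overflow 22)
  29÷2 = 14 each, +1 to first 1
Round 3: Ashgrove=45 Cedarfen=40 → close Ashgrove (overflow 31)
  45÷1 = 45 each, +1 to first 0

Closure order: Dunmere, Greywater, Ashgrove
Last habitat: Cedarfen with 85 animals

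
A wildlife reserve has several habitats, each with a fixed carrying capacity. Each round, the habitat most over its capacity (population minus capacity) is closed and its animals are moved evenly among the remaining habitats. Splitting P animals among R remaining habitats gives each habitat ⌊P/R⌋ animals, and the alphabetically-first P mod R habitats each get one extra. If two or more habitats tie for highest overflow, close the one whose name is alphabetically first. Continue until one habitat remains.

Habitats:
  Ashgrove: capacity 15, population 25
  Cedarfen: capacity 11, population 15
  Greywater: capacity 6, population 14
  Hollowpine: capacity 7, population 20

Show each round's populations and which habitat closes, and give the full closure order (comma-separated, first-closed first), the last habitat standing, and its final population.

Round 1: Ashgrove=25 Cedarfen=15 Greywater=14 Hollowpine=20 → close Hollowpine (overflow 13)
  20÷3 = 6 each, +1 to first 2
Round 2: Ashgrove=32 Cedarfen=22 Greywater=20 → close Ashgrove (overflow 17)
  32÷2 = 16 each, +1 to first 0
Round 3: Cedarfen=38 Greywater=36 → close Greywater (overflow 30)
  36÷1 = 36 each, +1 to first 0

Closure order: Hollowpine, Ashgrove, Greywater
Last habitat: Cedarfen with 74 animals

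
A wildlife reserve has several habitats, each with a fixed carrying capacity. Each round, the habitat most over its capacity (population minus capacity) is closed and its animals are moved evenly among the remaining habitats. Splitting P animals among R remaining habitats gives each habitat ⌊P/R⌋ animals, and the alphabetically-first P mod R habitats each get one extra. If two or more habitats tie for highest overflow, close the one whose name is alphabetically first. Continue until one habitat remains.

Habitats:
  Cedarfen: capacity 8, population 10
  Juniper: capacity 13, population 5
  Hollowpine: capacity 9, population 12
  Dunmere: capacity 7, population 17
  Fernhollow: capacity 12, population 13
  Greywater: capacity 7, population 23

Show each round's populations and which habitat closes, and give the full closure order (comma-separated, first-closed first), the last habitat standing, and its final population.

Closure order: Greywater, Dunmere, Cedarfen, Fernhollow, Hollowpine
Last habitat: Juniper with 80 animals

Round 1: Cedarfen=10 Dunmere=17 Fernhollow=13 Greywater=23 Hollowpine=12 Juniper=5 → close Greywater (overflow 16)
  23÷5 = 4 each, +1 to first 3
Round 2: Cedarfen=15 Dunmere=22 Fernhollow=18 Hollowpine=16 Juniper=9 → close Dunmere (overflow 15)
  22÷4 = 5 each, +1 to first 2
Round 3: Cedarfen=21 Fernhollow=24 Hollowpine=21 Juniper=14 → close Cedarfen (overflow 13)
  21÷3 = 7 each, +1 to first 0
Round 4: Fernhollow=31 Hollowpine=28 Juniper=21 → close Fernhollow (overflow 19)
  31÷2 = 15 each, +1 to first 1
Round 5: Hollowpine=44 Juniper=36 → close Hollowpine (overflow 35)
  44÷1 = 44 each, +1 to first 0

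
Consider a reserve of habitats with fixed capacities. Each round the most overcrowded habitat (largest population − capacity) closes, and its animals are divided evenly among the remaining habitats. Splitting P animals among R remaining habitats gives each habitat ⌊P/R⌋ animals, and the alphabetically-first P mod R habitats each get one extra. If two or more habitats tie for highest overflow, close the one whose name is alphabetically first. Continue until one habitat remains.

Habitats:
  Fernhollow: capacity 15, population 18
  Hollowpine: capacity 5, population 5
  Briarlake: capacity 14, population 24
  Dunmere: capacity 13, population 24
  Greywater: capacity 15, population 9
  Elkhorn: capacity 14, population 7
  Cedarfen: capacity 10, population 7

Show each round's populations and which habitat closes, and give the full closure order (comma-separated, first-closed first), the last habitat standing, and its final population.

Closure order: Dunmere, Briarlake, Fernhollow, Hollowpine, Cedarfen, Elkhorn
Last habitat: Greywater with 94 animals

Round 1: Briarlake=24 Cedarfen=7 Dunmere=24 Elkhorn=7 Fernhollow=18 Greywater=9 Hollowpine=5 → close Dunmere (overflow 11)
  24÷6 = 4 each, +1 to first 0
Round 2: Briarlake=28 Cedarfen=11 Elkhorn=11 Fernhollow=22 Greywater=13 Hollowpine=9 → close Briarlake (overflow 14)
  28÷5 = 5 each, +1 to first 3
Round 3: Cedarfen=17 Elkhorn=17 Fernhollow=28 Greywater=18 Hollowpine=14 → close Fernhollow (overflow 13)
  28÷4 = 7 each, +1 to first 0
Round 4: Cedarfen=24 Elkhorn=24 Greywater=25 Hollowpine=21 → close Hollowpine (overflow 16)
  21÷3 = 7 each, +1 to first 0
Round 5: Cedarfen=31 Elkhorn=31 Greywater=32 → close Cedarfen (overflow 21)
  31÷2 = 15 each, +1 to first 1
Round 6: Elkhorn=47 Greywater=47 → close Elkhorn (overflow 33)
  47÷1 = 47 each, +1 to first 0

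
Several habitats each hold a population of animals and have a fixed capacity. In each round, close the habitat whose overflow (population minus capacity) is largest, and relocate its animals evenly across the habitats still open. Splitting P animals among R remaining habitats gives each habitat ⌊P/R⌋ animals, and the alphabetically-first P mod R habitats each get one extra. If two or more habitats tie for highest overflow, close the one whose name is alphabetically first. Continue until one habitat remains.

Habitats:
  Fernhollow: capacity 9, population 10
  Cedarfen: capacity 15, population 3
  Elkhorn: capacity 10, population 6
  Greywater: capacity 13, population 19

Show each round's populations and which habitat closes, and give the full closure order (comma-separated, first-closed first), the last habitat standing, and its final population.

Closure order: Greywater, Fernhollow, Elkhorn
Last habitat: Cedarfen with 38 animals

Round 1: Cedarfen=3 Elkhorn=6 Fernhollow=10 Greywater=19 → close Greywater (overflow 6)
  19÷3 = 6 each, +1 to first 1
Round 2: Cedarfen=10 Elkhorn=12 Fernhollow=16 → close Fernhollow (overflow 7)
  16÷2 = 8 each, +1 to first 0
Round 3: Cedarfen=18 Elkhorn=20 → close Elkhorn (overflow 10)
  20÷1 = 20 each, +1 to first 0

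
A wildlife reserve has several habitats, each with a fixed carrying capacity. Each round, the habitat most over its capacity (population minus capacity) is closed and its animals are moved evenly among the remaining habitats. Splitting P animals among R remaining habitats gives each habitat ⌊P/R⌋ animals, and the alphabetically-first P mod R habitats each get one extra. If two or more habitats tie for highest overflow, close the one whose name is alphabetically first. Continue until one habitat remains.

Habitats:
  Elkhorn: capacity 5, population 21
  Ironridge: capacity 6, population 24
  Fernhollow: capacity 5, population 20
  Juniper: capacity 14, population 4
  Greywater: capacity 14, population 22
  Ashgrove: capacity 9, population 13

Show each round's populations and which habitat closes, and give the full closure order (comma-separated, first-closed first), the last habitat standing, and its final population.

Round 1: Ashgrove=13 Elkhorn=21 Fernhollow=20 Greywater=22 Ironridge=24 Juniper=4 → close Ironridge (overflow 18)
  24÷5 = 4 each, +1 to first 4
Round 2: Ashgrove=18 Elkhorn=26 Fernhollow=25 Greywater=27 Juniper=8 → close Elkhorn (overflow 21)
  26÷4 = 6 each, +1 to first 2
Round 3: Ashgrove=25 Fernhollow=32 Greywater=33 Juniper=14 → close Fernhollow (overflow 27)
  32÷3 = 10 each, +1 to first 2
Round 4: Ashgrove=36 Greywater=44 Juniper=24 → close Greywater (overflow 30)
  44÷2 = 22 each, +1 to first 0
Round 5: Ashgrove=58 Juniper=46 → close Ashgrove (overflow 49)
  58÷1 = 58 each, +1 to first 0

Closure order: Ironridge, Elkhorn, Fernhollow, Greywater, Ashgrove
Last habitat: Juniper with 104 animals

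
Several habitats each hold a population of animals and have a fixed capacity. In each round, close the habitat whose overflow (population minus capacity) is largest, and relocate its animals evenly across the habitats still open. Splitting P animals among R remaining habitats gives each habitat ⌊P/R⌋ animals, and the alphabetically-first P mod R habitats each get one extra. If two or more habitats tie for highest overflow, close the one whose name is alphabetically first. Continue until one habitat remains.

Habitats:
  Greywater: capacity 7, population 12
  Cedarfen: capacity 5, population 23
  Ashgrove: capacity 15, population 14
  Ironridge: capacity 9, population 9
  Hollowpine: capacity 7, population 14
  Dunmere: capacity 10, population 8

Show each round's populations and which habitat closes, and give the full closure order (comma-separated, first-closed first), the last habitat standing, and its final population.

Round 1: Ashgrove=14 Cedarfen=23 Dunmere=8 Greywater=12 Hollowpine=14 Ironridge=9 → close Cedarfen (overflow 18)
  23÷5 = 4 each, +1 to first 3
Round 2: Ashgrove=19 Dunmere=13 Greywater=17 Hollowpine=18 Ironridge=13 → close Hollowpine (overflow 11)
  18÷4 = 4 each, +1 to first 2
Round 3: Ashgrove=24 Dunmere=18 Greywater=21 Ironridge=17 → close Greywater (overflow 14)
  21÷3 = 7 each, +1 to first 0
Round 4: Ashgrove=31 Dunmere=25 Ironridge=24 → close Ashgrove (overflow 16)
  31÷2 = 15 each, +1 to first 1
Round 5: Dunmere=41 Ironridge=39 → close Dunmere (overflow 31)
  41÷1 = 41 each, +1 to first 0

Closure order: Cedarfen, Hollowpine, Greywater, Ashgrove, Dunmere
Last habitat: Ironridge with 80 animals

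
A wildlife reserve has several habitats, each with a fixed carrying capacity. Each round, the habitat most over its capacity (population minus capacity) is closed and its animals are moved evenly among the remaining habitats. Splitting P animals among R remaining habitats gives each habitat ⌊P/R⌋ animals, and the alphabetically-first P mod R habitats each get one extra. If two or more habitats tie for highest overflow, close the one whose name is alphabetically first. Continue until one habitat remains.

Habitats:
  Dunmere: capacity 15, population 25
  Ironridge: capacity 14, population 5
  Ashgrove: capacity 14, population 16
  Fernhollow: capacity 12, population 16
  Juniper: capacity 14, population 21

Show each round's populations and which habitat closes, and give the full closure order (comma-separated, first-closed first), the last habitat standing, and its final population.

Round 1: Ashgrove=16 Dunmere=25 Fernhollow=16 Ironridge=5 Juniper=21 → close Dunmere (overflow 10)
  25÷4 = 6 each, +1 to first 1
Round 2: Ashgrove=23 Fernhollow=22 Ironridge=11 Juniper=27 → close Juniper (overflow 13)
  27÷3 = 9 each, +1 to first 0
Round 3: Ashgrove=32 Fernhollow=31 Ironridge=20 → close Fernhollow (overflow 19)
  31÷2 = 15 each, +1 to first 1
Round 4: Ashgrove=48 Ironridge=35 → close Ashgrove (overflow 34)
  48÷1 = 48 each, +1 to first 0

Closure order: Dunmere, Juniper, Fernhollow, Ashgrove
Last habitat: Ironridge with 83 animals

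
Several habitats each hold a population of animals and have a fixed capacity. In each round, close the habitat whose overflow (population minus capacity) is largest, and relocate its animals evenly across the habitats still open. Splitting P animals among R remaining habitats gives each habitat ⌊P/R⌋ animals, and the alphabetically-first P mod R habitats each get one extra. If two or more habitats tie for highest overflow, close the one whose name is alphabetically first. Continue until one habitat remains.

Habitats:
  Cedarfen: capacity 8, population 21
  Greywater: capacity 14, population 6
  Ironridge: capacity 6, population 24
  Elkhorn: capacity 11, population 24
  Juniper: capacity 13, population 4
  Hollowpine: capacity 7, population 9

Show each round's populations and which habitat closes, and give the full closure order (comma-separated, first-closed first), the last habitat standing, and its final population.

Closure order: Ironridge, Cedarfen, Elkhorn, Hollowpine, Greywater
Last habitat: Juniper with 88 animals

Round 1: Cedarfen=21 Elkhorn=24 Greywater=6 Hollowpine=9 Ironridge=24 Juniper=4 → close Ironridge (overflow 18)
  24÷5 = 4 each, +1 to first 4
Round 2: Cedarfen=26 Elkhorn=29 Greywater=11 Hollowpine=14 Juniper=8 → close Cedarfen (overflow 18)
  26÷4 = 6 each, +1 to first 2
Round 3: Elkhorn=36 Greywater=18 Hollowpine=20 Juniper=14 → close Elkhorn (overflow 25)
  36÷3 = 12 each, +1 to first 0
Round 4: Greywater=30 Hollowpine=32 Juniper=26 → close Hollowpine (overflow 25)
  32÷2 = 16 each, +1 to first 0
Round 5: Greywater=46 Juniper=42 → close Greywater (overflow 32)
  46÷1 = 46 each, +1 to first 0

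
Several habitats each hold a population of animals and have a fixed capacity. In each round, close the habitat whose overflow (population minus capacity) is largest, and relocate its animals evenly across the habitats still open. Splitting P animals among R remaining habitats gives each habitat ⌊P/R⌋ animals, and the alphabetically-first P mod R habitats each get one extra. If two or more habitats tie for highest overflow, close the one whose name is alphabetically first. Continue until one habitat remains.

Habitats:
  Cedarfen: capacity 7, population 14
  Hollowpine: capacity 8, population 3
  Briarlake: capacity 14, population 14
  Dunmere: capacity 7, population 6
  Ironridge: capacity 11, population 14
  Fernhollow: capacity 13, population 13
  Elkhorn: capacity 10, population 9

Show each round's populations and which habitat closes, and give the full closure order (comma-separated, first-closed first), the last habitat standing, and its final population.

Closure order: Cedarfen, Ironridge, Briarlake, Dunmere, Fernhollow, Elkhorn
Last habitat: Hollowpine with 73 animals

Round 1: Briarlake=14 Cedarfen=14 Dunmere=6 Elkhorn=9 Fernhollow=13 Hollowpine=3 Ironridge=14 → close Cedarfen (overflow 7)
  14÷6 = 2 each, +1 to first 2
Round 2: Briarlake=17 Dunmere=9 Elkhorn=11 Fernhollow=15 Hollowpine=5 Ironridge=16 → close Ironridge (overflow 5)
  16÷5 = 3 each, +1 to first 1
Round 3: Briarlake=21 Dunmere=12 Elkhorn=14 Fernhollow=18 Hollowpine=8 → close Briarlake (overflow 7)
  21÷4 = 5 each, +1 to first 1
Round 4: Dunmere=18 Elkhorn=19 Fernhollow=23 Hollowpine=13 → close Dunmere (overflow 11)
  18÷3 = 6 each, +1 to first 0
Round 5: Elkhorn=25 Fernhollow=29 Hollowpine=19 → close Fernhollow (overflow 16)
  29÷2 = 14 each, +1 to first 1
Round 6: Elkhorn=40 Hollowpine=33 → close Elkhorn (overflow 30)
  40÷1 = 40 each, +1 to first 0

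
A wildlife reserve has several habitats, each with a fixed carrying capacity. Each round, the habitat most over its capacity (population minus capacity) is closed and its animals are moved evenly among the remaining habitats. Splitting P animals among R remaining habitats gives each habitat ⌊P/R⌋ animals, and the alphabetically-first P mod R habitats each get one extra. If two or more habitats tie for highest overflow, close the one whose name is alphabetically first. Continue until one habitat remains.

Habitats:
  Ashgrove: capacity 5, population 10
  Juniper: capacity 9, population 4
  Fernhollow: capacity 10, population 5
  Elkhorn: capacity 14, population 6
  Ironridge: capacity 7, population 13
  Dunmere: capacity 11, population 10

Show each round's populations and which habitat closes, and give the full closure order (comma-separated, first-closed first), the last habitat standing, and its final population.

Closure order: Ironridge, Ashgrove, Dunmere, Fernhollow, Juniper
Last habitat: Elkhorn with 48 animals

Round 1: Ashgrove=10 Dunmere=10 Elkhorn=6 Fernhollow=5 Ironridge=13 Juniper=4 → close Ironridge (overflow 6)
  13÷5 = 2 each, +1 to first 3
Round 2: Ashgrove=13 Dunmere=13 Elkhorn=9 Fernhollow=7 Juniper=6 → close Ashgrove (overflow 8)
  13÷4 = 3 each, +1 to first 1
Round 3: Dunmere=17 Elkhorn=12 Fernhollow=10 Juniper=9 → close Dunmere (overflow 6)
  17÷3 = 5 each, +1 to first 2
Round 4: Elkhorn=18 Fernhollow=16 Juniper=14 → close Fernhollow (overflow 6)
  16÷2 = 8 each, +1 to first 0
Round 5: Elkhorn=26 Juniper=22 → close Juniper (overflow 13)
  22÷1 = 22 each, +1 to first 0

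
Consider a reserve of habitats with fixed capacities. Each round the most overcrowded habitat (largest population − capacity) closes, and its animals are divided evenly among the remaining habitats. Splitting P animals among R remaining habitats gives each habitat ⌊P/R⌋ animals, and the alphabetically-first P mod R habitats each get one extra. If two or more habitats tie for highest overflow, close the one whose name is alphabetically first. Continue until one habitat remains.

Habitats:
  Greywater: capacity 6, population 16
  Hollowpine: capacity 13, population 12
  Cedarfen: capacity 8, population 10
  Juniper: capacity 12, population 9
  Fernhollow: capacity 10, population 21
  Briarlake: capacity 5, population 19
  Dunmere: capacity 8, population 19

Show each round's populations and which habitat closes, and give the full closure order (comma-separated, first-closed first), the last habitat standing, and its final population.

Round 1: Briarlake=19 Cedarfen=10 Dunmere=19 Fernhollow=21 Greywater=16 Hollowpine=12 Juniper=9 → close Briarlake (overflow 14)
  19÷6 = 3 each, +1 to first 1
Round 2: Cedarfen=14 Dunmere=22 Fernhollow=24 Greywater=19 Hollowpine=15 Juniper=12 → close Dunmere (overflow 14)
  22÷5 = 4 each, +1 to first 2
Round 3: Cedarfen=19 Fernhollow=29 Greywater=23 Hollowpine=19 Juniper=16 → close Fernhollow (overflow 19)
  29÷4 = 7 each, +1 to first 1
Round 4: Cedarfen=27 Greywater=30 Hollowpine=26 Juniper=23 → close Greywater (overflow 24)
  30÷3 = 10 each, +1 to first 0
Round 5: Cedarfen=37 Hollowpine=36 Juniper=33 → close Cedarfen (overflow 29)
  37÷2 = 18 each, +1 to first 1
Round 6: Hollowpine=55 Juniper=51 → close Hollowpine (overflow 42)
  55÷1 = 55 each, +1 to first 0

Closure order: Briarlake, Dunmere, Fernhollow, Greywater, Cedarfen, Hollowpine
Last habitat: Juniper with 106 animals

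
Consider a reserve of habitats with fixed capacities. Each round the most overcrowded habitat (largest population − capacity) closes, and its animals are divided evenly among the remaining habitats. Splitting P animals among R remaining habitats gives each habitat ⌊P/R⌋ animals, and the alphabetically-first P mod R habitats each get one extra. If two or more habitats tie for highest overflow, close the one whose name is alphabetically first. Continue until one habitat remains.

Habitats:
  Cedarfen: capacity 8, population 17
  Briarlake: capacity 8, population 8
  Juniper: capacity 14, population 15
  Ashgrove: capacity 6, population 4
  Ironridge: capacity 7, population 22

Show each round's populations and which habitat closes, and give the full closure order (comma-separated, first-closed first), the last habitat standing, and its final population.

Closure order: Ironridge, Cedarfen, Briarlake, Ashgrove
Last habitat: Juniper with 66 animals

Round 1: Ashgrove=4 Briarlake=8 Cedarfen=17 Ironridge=22 Juniper=15 → close Ironridge (overflow 15)
  22÷4 = 5 each, +1 to first 2
Round 2: Ashgrove=10 Briarlake=14 Cedarfen=22 Juniper=20 → close Cedarfen (overflow 14)
  22÷3 = 7 each, +1 to first 1
Round 3: Ashgrove=18 Briarlake=21 Juniper=27 → close Briarlake (overflow 13)
  21÷2 = 10 each, +1 to first 1
Round 4: Ashgrove=29 Juniper=37 → close Ashgrove (overflow 23)
  29÷1 = 29 each, +1 to first 0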